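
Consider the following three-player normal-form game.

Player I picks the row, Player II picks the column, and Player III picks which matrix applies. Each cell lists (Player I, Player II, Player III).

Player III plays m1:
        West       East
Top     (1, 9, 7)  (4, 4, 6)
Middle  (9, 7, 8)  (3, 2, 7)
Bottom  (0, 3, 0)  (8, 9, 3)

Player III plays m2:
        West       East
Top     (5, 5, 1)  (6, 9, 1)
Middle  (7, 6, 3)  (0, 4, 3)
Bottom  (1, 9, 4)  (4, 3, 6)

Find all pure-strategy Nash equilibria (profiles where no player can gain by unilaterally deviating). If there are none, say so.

(Middle, West, m1)

Player I against (West, m1): payoffs 1, 9, 0 → best response Middle.
Player I against (West, m2): payoffs 5, 7, 1 → best response Middle.
Player I against (East, m1): payoffs 4, 3, 8 → best response Bottom.
Player I against (East, m2): payoffs 6, 0, 4 → best response Top.
Player II against (Top, m1): payoffs 9, 4 → best response West.
Player II against (Top, m2): payoffs 5, 9 → best response East.
Player II against (Middle, m1): payoffs 7, 2 → best response West.
Player II against (Middle, m2): payoffs 6, 4 → best response West.
Player II against (Bottom, m1): payoffs 3, 9 → best response East.
Player II against (Bottom, m2): payoffs 9, 3 → best response West.
Player III against (Top, West): payoffs 7, 1 → best response m1.
Player III against (Top, East): payoffs 6, 1 → best response m1.
Player III against (Middle, West): payoffs 8, 3 → best response m1.
Player III against (Middle, East): payoffs 7, 3 → best response m1.
Player III against (Bottom, West): payoffs 0, 4 → best response m2.
Player III against (Bottom, East): payoffs 3, 6 → best response m2.
Mutual best responses: (Middle, West, m1).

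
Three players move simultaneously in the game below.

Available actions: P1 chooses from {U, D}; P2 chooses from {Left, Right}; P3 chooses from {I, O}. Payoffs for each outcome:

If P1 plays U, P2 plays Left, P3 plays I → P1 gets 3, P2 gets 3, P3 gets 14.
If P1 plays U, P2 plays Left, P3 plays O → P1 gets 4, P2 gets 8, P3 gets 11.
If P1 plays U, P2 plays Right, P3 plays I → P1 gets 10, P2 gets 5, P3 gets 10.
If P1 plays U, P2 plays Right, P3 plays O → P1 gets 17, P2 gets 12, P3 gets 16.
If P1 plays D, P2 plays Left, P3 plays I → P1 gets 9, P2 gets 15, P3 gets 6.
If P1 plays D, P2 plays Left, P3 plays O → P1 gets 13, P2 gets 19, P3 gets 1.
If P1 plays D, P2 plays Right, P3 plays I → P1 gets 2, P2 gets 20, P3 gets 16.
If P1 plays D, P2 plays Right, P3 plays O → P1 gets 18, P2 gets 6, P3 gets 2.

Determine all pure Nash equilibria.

none

For each strategy profile, look for a profitable unilateral deviation.
(U, Left, I): P1 can switch to D (3 → 9). Not NE.
(U, Left, O): P1 can switch to D (4 → 13). Not NE.
(U, Right, I): P3 can switch to O (10 → 16). Not NE.
(U, Right, O): P1 can switch to D (17 → 18). Not NE.
(D, Left, I): P2 can switch to Right (15 → 20). Not NE.
(D, Left, O): P3 can switch to I (1 → 6). Not NE.
(D, Right, I): P1 can switch to U (2 → 10). Not NE.
(D, Right, O): P2 can switch to Left (6 → 19). Not NE.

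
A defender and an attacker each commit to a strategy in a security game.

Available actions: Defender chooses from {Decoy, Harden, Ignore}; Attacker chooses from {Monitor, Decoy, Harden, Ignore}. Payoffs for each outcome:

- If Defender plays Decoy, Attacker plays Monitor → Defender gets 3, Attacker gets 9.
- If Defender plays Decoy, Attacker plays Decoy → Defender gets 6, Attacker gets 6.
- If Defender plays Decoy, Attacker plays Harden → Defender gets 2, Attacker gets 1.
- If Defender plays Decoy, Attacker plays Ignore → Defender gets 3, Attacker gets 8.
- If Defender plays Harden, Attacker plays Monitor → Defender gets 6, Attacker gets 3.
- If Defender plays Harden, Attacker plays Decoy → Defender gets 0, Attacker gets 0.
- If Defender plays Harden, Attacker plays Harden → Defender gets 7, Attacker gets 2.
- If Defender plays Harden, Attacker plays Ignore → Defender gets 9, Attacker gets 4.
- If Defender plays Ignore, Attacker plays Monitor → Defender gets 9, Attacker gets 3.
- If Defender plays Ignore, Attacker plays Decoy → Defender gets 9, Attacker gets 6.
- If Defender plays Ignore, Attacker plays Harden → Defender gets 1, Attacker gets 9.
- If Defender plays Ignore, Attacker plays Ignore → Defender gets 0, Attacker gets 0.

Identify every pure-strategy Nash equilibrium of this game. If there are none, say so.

For each strategy profile, look for a profitable unilateral deviation.
(Decoy, Monitor): Defender can switch to Harden (3 → 6). Not NE.
(Decoy, Decoy): Defender can switch to Ignore (6 → 9). Not NE.
(Decoy, Harden): Defender can switch to Harden (2 → 7). Not NE.
(Decoy, Ignore): Defender can switch to Harden (3 → 9). Not NE.
(Harden, Monitor): Defender can switch to Ignore (6 → 9). Not NE.
(Harden, Decoy): Defender can switch to Decoy (0 → 6). Not NE.
(Harden, Harden): Attacker can switch to Monitor (2 → 3). Not NE.
(Harden, Ignore): Defender gets 9, best alternative 3; Attacker gets 4, best alternative 3. No profitable deviation — NE.
(Ignore, Monitor): Attacker can switch to Decoy (3 → 6). Not NE.
(Ignore, Decoy): Attacker can switch to Harden (6 → 9). Not NE.
(Ignore, Harden): Defender can switch to Decoy (1 → 2). Not NE.
(The remaining 1 profile has a profitable deviation by the same check.)

Pure NE: (Harden, Ignore)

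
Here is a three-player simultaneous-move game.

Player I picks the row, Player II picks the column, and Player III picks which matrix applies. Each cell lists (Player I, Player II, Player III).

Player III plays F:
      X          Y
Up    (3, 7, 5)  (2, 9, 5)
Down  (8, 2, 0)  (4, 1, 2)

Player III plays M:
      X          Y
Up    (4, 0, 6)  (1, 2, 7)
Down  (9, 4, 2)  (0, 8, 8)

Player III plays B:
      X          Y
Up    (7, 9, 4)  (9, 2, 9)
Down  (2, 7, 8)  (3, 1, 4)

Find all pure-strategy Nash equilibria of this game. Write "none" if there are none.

Player I against (X, F): payoffs 3, 8 → best response Down.
Player I against (X, M): payoffs 4, 9 → best response Down.
Player I against (X, B): payoffs 7, 2 → best response Up.
Player I against (Y, F): payoffs 2, 4 → best response Down.
Player I against (Y, M): payoffs 1, 0 → best response Up.
Player I against (Y, B): payoffs 9, 3 → best response Up.
Player II against (Up, F): payoffs 7, 9 → best response Y.
Player II against (Up, M): payoffs 0, 2 → best response Y.
Player II against (Up, B): payoffs 9, 2 → best response X.
Player II against (Down, F): payoffs 2, 1 → best response X.
Player II against (Down, M): payoffs 4, 8 → best response Y.
Player II against (Down, B): payoffs 7, 1 → best response X.
Player III against (Up, X): payoffs 5, 6, 4 → best response M.
Player III against (Up, Y): payoffs 5, 7, 9 → best response B.
Player III against (Down, X): payoffs 0, 2, 8 → best response B.
Player III against (Down, Y): payoffs 2, 8, 4 → best response M.
No profile is a mutual best response for all players.

There is no pure-strategy Nash equilibrium.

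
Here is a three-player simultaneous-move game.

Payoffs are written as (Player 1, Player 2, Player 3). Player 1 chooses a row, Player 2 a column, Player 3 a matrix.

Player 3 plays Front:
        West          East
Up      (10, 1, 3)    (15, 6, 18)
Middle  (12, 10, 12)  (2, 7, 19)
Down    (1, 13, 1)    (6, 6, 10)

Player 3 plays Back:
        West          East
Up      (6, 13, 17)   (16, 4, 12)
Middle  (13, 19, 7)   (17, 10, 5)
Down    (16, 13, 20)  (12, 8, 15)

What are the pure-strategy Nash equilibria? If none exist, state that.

(Up, West, Front): Player 1 can switch to Middle (10 → 12). Not NE.
(Up, West, Back): Player 1 can switch to Middle (6 → 13). Not NE.
(Up, East, Front): Player 1 gets 15, best alternative 6; Player 2 gets 6, best alternative 1; Player 3 gets 18, best alternative 12. No profitable deviation — NE.
(Up, East, Back): Player 1 can switch to Middle (16 → 17). Not NE.
(Middle, West, Front): Player 1 gets 12, best alternative 10; Player 2 gets 10, best alternative 7; Player 3 gets 12, best alternative 7. No profitable deviation — NE.
(Middle, West, Back): Player 1 can switch to Down (13 → 16). Not NE.
(Middle, East, Front): Player 1 can switch to Up (2 → 15). Not NE.
(Middle, East, Back): Player 2 can switch to West (10 → 19). Not NE.
(Down, West, Front): Player 1 can switch to Up (1 → 10). Not NE.
(Down, West, Back): Player 1 gets 16, best alternative 13; Player 2 gets 13, best alternative 8; Player 3 gets 20, best alternative 1. No profitable deviation — NE.
(Down, East, Front): Player 1 can switch to Up (6 → 15). Not NE.
(Down, East, Back): Player 1 can switch to Up (12 → 16). Not NE.

The pure Nash equilibria are (Up, East, Front), (Middle, West, Front), (Down, West, Back).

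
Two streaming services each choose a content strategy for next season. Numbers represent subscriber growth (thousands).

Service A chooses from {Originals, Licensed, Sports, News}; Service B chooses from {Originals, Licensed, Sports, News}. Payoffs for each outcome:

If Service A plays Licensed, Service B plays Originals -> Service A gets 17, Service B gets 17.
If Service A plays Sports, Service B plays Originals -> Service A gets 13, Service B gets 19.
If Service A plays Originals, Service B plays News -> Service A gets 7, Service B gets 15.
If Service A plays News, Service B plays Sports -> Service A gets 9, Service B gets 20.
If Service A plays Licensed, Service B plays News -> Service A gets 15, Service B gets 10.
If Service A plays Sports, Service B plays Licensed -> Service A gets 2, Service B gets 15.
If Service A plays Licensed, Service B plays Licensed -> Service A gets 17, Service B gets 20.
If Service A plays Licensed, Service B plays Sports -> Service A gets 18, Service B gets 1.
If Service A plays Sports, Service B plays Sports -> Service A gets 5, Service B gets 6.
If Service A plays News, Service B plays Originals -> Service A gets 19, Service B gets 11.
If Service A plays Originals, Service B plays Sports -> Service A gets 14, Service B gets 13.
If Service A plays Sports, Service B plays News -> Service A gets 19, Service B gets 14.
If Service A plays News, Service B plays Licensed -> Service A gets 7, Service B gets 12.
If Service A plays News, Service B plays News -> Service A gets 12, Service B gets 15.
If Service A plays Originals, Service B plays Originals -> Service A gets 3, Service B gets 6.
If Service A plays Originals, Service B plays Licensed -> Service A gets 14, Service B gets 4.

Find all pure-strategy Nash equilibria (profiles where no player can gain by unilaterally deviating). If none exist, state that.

The unique pure-strategy Nash equilibrium is (Licensed, Licensed).

For each player, find the best response to each opponent profile; mutual best responses are the pure NE.
Service A against Originals: payoffs 3, 17, 13, 19 → best response News.
Service A against Licensed: payoffs 14, 17, 2, 7 → best response Licensed.
Service A against Sports: payoffs 14, 18, 5, 9 → best response Licensed.
Service A against News: payoffs 7, 15, 19, 12 → best response Sports.
Service B against Originals: payoffs 6, 4, 13, 15 → best response News.
Service B against Licensed: payoffs 17, 20, 1, 10 → best response Licensed.
Service B against Sports: payoffs 19, 15, 6, 14 → best response Originals.
Service B against News: payoffs 11, 12, 20, 15 → best response Sports.
Mutual best responses: (Licensed, Licensed).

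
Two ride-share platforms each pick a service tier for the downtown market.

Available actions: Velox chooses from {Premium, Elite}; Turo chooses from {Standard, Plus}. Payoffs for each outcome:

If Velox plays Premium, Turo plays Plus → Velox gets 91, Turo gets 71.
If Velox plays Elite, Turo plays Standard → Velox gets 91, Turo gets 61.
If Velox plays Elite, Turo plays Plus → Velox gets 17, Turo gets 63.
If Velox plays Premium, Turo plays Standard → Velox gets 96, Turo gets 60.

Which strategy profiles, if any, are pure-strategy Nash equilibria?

(Premium, Plus)

Velox against Standard: payoffs 96, 91 → best response Premium.
Velox against Plus: payoffs 91, 17 → best response Premium.
Turo against Premium: payoffs 60, 71 → best response Plus.
Turo against Elite: payoffs 61, 63 → best response Plus.
Mutual best responses: (Premium, Plus).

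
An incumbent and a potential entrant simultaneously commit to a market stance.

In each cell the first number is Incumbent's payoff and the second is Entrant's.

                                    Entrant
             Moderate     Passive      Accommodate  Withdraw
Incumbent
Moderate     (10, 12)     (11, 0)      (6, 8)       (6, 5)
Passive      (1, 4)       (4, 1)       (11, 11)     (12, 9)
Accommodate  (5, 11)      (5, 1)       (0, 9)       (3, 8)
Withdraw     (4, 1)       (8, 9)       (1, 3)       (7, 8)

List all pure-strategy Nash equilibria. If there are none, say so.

(Moderate, Moderate), (Passive, Accommodate)

Incumbent against Moderate: payoffs 10, 1, 5, 4 → best response Moderate.
Incumbent against Passive: payoffs 11, 4, 5, 8 → best response Moderate.
Incumbent against Accommodate: payoffs 6, 11, 0, 1 → best response Passive.
Incumbent against Withdraw: payoffs 6, 12, 3, 7 → best response Passive.
Entrant against Moderate: payoffs 12, 0, 8, 5 → best response Moderate.
Entrant against Passive: payoffs 4, 1, 11, 9 → best response Accommodate.
Entrant against Accommodate: payoffs 11, 1, 9, 8 → best response Moderate.
Entrant against Withdraw: payoffs 1, 9, 3, 8 → best response Passive.
Mutual best responses: (Moderate, Moderate); (Passive, Accommodate).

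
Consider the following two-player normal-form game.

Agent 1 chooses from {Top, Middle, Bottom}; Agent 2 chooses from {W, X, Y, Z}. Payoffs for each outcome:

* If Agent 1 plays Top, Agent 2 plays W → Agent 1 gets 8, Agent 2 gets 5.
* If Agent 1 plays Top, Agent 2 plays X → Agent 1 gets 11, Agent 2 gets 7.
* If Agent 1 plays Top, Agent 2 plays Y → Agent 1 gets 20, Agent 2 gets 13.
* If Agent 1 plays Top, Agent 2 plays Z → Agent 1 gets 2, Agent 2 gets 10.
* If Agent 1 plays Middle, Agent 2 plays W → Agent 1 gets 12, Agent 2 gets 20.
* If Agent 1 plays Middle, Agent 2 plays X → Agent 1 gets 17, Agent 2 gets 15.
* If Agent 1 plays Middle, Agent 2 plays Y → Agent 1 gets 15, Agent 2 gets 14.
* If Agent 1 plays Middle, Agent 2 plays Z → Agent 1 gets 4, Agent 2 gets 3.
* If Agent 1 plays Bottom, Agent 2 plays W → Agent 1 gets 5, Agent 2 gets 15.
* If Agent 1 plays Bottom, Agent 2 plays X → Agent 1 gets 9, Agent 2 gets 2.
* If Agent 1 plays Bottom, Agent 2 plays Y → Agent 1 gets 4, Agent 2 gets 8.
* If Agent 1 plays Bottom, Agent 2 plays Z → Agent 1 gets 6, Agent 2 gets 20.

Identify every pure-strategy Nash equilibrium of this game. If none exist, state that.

(Top, W): Agent 1 can switch to Middle (8 → 12). Not NE.
(Top, X): Agent 1 can switch to Middle (11 → 17). Not NE.
(Top, Y): Agent 1 gets 20, best alternative 15; Agent 2 gets 13, best alternative 10. No profitable deviation — NE.
(Top, Z): Agent 1 can switch to Middle (2 → 4). Not NE.
(Middle, W): Agent 1 gets 12, best alternative 8; Agent 2 gets 20, best alternative 15. No profitable deviation — NE.
(Middle, X): Agent 2 can switch to W (15 → 20). Not NE.
(Middle, Y): Agent 1 can switch to Top (15 → 20). Not NE.
(Middle, Z): Agent 1 can switch to Bottom (4 → 6). Not NE.
(Bottom, W): Agent 1 can switch to Top (5 → 8). Not NE.
(Bottom, X): Agent 1 can switch to Top (9 → 11). Not NE.
(Bottom, Y): Agent 1 can switch to Top (4 → 20). Not NE.
(Bottom, Z): Agent 1 gets 6, best alternative 4; Agent 2 gets 20, best alternative 15. No profitable deviation — NE.

Pure-strategy Nash equilibria: (Top, Y); (Middle, W); (Bottom, Z)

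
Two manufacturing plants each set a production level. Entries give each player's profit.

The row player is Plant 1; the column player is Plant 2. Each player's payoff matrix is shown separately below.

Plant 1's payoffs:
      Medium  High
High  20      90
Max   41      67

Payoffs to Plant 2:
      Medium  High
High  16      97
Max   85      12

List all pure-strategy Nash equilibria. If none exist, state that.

(High, Medium): Plant 1 can switch to Max (20 → 41). Not NE.
(High, High): Plant 1 gets 90, best alternative 67; Plant 2 gets 97, best alternative 16. No profitable deviation — NE.
(Max, Medium): Plant 1 gets 41, best alternative 20; Plant 2 gets 85, best alternative 12. No profitable deviation — NE.
(Max, High): Plant 1 can switch to High (67 → 90). Not NE.

Pure-strategy Nash equilibria: (High, High); (Max, Medium)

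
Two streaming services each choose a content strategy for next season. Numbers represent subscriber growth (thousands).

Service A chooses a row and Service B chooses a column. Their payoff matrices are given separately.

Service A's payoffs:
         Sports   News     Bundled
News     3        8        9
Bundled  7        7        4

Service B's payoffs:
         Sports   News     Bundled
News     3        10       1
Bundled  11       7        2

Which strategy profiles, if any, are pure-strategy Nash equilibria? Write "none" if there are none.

Service A against Sports: payoffs 3, 7 → best response Bundled.
Service A against News: payoffs 8, 7 → best response News.
Service A against Bundled: payoffs 9, 4 → best response News.
Service B against News: payoffs 3, 10, 1 → best response News.
Service B against Bundled: payoffs 11, 7, 2 → best response Sports.
Mutual best responses: (News, News); (Bundled, Sports).

The pure Nash equilibria are (News, News), (Bundled, Sports).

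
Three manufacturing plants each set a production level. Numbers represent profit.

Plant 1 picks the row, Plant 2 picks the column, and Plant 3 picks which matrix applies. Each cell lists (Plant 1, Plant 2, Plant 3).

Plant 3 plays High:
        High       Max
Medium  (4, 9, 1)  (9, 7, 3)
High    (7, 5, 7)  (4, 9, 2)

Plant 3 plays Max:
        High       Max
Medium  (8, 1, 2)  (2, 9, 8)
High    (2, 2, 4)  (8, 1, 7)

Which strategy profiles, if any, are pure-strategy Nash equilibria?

(Medium, High, High): Plant 1 can switch to High (4 → 7). Not NE.
(Medium, High, Max): Plant 2 can switch to Max (1 → 9). Not NE.
(Medium, Max, High): Plant 2 can switch to High (7 → 9). Not NE.
(Medium, Max, Max): Plant 1 can switch to High (2 → 8). Not NE.
(High, High, High): Plant 2 can switch to Max (5 → 9). Not NE.
(High, High, Max): Plant 1 can switch to Medium (2 → 8). Not NE.
(The remaining 2 profiles each have a profitable deviation by the same check.)

This game has no pure Nash equilibrium.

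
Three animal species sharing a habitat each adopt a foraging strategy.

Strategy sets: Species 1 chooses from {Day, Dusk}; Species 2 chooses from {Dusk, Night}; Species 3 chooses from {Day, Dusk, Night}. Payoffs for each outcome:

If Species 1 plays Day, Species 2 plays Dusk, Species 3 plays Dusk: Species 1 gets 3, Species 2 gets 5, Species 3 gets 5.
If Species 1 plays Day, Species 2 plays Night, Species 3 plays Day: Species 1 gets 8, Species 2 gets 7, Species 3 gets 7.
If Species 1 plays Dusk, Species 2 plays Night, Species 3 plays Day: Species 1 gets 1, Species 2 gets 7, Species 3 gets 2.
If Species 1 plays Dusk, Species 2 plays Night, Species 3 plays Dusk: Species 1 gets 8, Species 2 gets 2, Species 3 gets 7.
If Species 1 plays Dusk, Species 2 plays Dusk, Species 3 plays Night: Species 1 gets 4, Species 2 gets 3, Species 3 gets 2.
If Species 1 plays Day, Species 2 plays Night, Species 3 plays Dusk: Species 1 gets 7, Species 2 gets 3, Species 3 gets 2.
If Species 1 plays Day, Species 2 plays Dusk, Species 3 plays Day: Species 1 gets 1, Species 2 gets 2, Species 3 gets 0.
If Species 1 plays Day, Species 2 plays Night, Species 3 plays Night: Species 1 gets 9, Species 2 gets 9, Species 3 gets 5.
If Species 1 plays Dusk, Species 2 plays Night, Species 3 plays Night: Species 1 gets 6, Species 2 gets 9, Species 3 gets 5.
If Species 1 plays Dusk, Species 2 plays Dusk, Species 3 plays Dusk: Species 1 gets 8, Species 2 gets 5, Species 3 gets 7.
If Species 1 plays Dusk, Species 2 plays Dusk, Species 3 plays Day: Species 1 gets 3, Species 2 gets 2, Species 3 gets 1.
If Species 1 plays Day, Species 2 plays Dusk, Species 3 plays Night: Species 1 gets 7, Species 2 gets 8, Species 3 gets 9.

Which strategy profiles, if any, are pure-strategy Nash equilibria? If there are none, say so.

Pure-strategy Nash equilibria: (Day, Night, Day); (Dusk, Dusk, Dusk)

(Day, Dusk, Day): Species 1 can switch to Dusk (1 → 3). Not NE.
(Day, Dusk, Dusk): Species 1 can switch to Dusk (3 → 8). Not NE.
(Day, Dusk, Night): Species 2 can switch to Night (8 → 9). Not NE.
(Day, Night, Day): Species 1 gets 8, best alternative 1; Species 2 gets 7, best alternative 2; Species 3 gets 7, best alternative 5. No profitable deviation — NE.
(Day, Night, Dusk): Species 1 can switch to Dusk (7 → 8). Not NE.
(Day, Night, Night): Species 3 can switch to Day (5 → 7). Not NE.
(Dusk, Dusk, Day): Species 2 can switch to Night (2 → 7). Not NE.
(Dusk, Dusk, Dusk): Species 1 gets 8, best alternative 3; Species 2 gets 5, best alternative 2; Species 3 gets 7, best alternative 2. No profitable deviation — NE.
(Dusk, Dusk, Night): Species 1 can switch to Day (4 → 7). Not NE.
(Dusk, Night, Day): Species 1 can switch to Day (1 → 8). Not NE.
(The remaining 2 profiles each have a profitable deviation by the same check.)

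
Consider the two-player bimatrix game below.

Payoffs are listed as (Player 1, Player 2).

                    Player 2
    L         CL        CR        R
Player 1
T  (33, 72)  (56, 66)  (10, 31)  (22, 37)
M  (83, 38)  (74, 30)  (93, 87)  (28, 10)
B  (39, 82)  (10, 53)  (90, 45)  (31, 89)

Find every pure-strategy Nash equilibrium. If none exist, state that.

Player 1 against L: payoffs 33, 83, 39 → best response M.
Player 1 against CL: payoffs 56, 74, 10 → best response M.
Player 1 against CR: payoffs 10, 93, 90 → best response M.
Player 1 against R: payoffs 22, 28, 31 → best response B.
Player 2 against T: payoffs 72, 66, 31, 37 → best response L.
Player 2 against M: payoffs 38, 30, 87, 10 → best response CR.
Player 2 against B: payoffs 82, 53, 45, 89 → best response R.
Mutual best responses: (M, CR); (B, R).

(M, CR), (B, R)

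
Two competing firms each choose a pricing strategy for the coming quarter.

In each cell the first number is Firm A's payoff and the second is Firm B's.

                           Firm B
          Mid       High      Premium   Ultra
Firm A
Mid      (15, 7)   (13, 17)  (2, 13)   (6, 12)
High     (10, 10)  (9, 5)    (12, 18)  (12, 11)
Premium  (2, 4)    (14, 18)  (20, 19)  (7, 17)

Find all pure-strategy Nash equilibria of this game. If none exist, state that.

For each strategy profile, look for a profitable unilateral deviation.
(Mid, Mid): Firm B can switch to High (7 → 17). Not NE.
(Mid, High): Firm A can switch to Premium (13 → 14). Not NE.
(Mid, Premium): Firm A can switch to High (2 → 12). Not NE.
(Mid, Ultra): Firm A can switch to High (6 → 12). Not NE.
(High, Mid): Firm A can switch to Mid (10 → 15). Not NE.
(High, High): Firm A can switch to Mid (9 → 13). Not NE.
(High, Premium): Firm A can switch to Premium (12 → 20). Not NE.
(High, Ultra): Firm B can switch to Premium (11 → 18). Not NE.
(Premium, Mid): Firm A can switch to Mid (2 → 15). Not NE.
(Premium, High): Firm B can switch to Premium (18 → 19). Not NE.
(Premium, Premium): Firm A gets 20, best alternative 12; Firm B gets 19, best alternative 18. No profitable deviation — NE.
(The remaining 1 profile has a profitable deviation by the same check.)

Pure NE: (Premium, Premium)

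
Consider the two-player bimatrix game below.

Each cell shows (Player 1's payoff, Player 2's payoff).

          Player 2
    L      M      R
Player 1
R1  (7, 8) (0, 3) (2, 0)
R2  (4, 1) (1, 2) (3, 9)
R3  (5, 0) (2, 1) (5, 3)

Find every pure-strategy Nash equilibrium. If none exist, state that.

Check each profile: it is a Nash equilibrium iff no player can strictly gain by switching unilaterally.
(R1, L): Player 1 gets 7, best alternative 5; Player 2 gets 8, best alternative 3. No profitable deviation — NE.
(R1, M): Player 1 can switch to R2 (0 → 1). Not NE.
(R1, R): Player 1 can switch to R2 (2 → 3). Not NE.
(R2, L): Player 1 can switch to R1 (4 → 7). Not NE.
(R2, M): Player 1 can switch to R3 (1 → 2). Not NE.
(R2, R): Player 1 can switch to R3 (3 → 5). Not NE.
(R3, L): Player 1 can switch to R1 (5 → 7). Not NE.
(R3, M): Player 2 can switch to R (1 → 3). Not NE.
(R3, R): Player 1 gets 5, best alternative 3; Player 2 gets 3, best alternative 1. No profitable deviation — NE.

Pure-strategy Nash equilibria: (R1, L); (R3, R)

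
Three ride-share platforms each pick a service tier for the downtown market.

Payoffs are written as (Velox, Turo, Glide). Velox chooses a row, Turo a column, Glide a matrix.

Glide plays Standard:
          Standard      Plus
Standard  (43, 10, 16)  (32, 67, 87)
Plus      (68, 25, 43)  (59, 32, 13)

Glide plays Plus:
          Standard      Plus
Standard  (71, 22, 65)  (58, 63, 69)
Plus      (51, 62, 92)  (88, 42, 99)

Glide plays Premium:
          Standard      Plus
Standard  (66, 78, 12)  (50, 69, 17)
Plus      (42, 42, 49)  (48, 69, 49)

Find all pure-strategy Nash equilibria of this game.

There is no pure-strategy Nash equilibrium.

Velox against (Standard, Standard): payoffs 43, 68 → best response Plus.
Velox against (Standard, Plus): payoffs 71, 51 → best response Standard.
Velox against (Standard, Premium): payoffs 66, 42 → best response Standard.
Velox against (Plus, Standard): payoffs 32, 59 → best response Plus.
Velox against (Plus, Plus): payoffs 58, 88 → best response Plus.
Velox against (Plus, Premium): payoffs 50, 48 → best response Standard.
Turo against (Standard, Standard): payoffs 10, 67 → best response Plus.
Turo against (Standard, Plus): payoffs 22, 63 → best response Plus.
Turo against (Standard, Premium): payoffs 78, 69 → best response Standard.
Turo against (Plus, Standard): payoffs 25, 32 → best response Plus.
Turo against (Plus, Plus): payoffs 62, 42 → best response Standard.
Turo against (Plus, Premium): payoffs 42, 69 → best response Plus.
Glide against (Standard, Standard): payoffs 16, 65, 12 → best response Plus.
Glide against (Standard, Plus): payoffs 87, 69, 17 → best response Standard.
Glide against (Plus, Standard): payoffs 43, 92, 49 → best response Plus.
Glide against (Plus, Plus): payoffs 13, 99, 49 → best response Plus.
No profile is a mutual best response for all players.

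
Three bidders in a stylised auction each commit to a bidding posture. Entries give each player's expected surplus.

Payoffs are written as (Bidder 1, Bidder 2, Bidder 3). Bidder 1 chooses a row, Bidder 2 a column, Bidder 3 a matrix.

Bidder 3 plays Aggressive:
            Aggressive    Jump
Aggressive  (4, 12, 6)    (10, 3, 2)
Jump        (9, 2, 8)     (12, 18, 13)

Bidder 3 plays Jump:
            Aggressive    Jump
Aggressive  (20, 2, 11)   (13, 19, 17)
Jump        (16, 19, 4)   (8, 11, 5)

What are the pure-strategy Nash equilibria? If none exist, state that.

Pure-strategy Nash equilibria: (Aggressive, Jump, Jump), (Jump, Jump, Aggressive)

Bidder 1 against (Aggressive, Aggressive): payoffs 4, 9 → best response Jump.
Bidder 1 against (Aggressive, Jump): payoffs 20, 16 → best response Aggressive.
Bidder 1 against (Jump, Aggressive): payoffs 10, 12 → best response Jump.
Bidder 1 against (Jump, Jump): payoffs 13, 8 → best response Aggressive.
Bidder 2 against (Aggressive, Aggressive): payoffs 12, 3 → best response Aggressive.
Bidder 2 against (Aggressive, Jump): payoffs 2, 19 → best response Jump.
Bidder 2 against (Jump, Aggressive): payoffs 2, 18 → best response Jump.
Bidder 2 against (Jump, Jump): payoffs 19, 11 → best response Aggressive.
Bidder 3 against (Aggressive, Aggressive): payoffs 6, 11 → best response Jump.
Bidder 3 against (Aggressive, Jump): payoffs 2, 17 → best response Jump.
Bidder 3 against (Jump, Aggressive): payoffs 8, 4 → best response Aggressive.
Bidder 3 against (Jump, Jump): payoffs 13, 5 → best response Aggressive.
Mutual best responses: (Aggressive, Jump, Jump); (Jump, Jump, Aggressive).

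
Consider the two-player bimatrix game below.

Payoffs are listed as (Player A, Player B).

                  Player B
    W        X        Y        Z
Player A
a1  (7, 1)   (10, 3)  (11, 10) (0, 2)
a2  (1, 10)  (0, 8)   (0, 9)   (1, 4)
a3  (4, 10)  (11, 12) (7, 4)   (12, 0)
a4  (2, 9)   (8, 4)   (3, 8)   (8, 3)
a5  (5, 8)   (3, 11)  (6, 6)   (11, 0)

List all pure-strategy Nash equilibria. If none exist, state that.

For each player, find the best response to each opponent profile; mutual best responses are the pure NE.
Player A against W: payoffs 7, 1, 4, 2, 5 → best response a1.
Player A against X: payoffs 10, 0, 11, 8, 3 → best response a3.
Player A against Y: payoffs 11, 0, 7, 3, 6 → best response a1.
Player A against Z: payoffs 0, 1, 12, 8, 11 → best response a3.
Player B against a1: payoffs 1, 3, 10, 2 → best response Y.
Player B against a2: payoffs 10, 8, 9, 4 → best response W.
Player B against a3: payoffs 10, 12, 4, 0 → best response X.
Player B against a4: payoffs 9, 4, 8, 3 → best response W.
Player B against a5: payoffs 8, 11, 6, 0 → best response X.
Mutual best responses: (a1, Y); (a3, X).

The pure Nash equilibria are (a1, Y); (a3, X).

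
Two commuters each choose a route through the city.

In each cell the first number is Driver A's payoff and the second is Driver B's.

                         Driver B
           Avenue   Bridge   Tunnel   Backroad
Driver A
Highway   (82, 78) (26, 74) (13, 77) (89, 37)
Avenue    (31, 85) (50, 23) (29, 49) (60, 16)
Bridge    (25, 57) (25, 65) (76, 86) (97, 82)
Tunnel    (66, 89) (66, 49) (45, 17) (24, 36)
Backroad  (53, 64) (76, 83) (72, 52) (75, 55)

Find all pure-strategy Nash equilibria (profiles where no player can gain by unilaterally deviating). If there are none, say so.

The pure Nash equilibria are (Highway, Avenue); (Bridge, Tunnel); (Backroad, Bridge).

Driver A against Avenue: payoffs 82, 31, 25, 66, 53 → best response Highway.
Driver A against Bridge: payoffs 26, 50, 25, 66, 76 → best response Backroad.
Driver A against Tunnel: payoffs 13, 29, 76, 45, 72 → best response Bridge.
Driver A against Backroad: payoffs 89, 60, 97, 24, 75 → best response Bridge.
Driver B against Highway: payoffs 78, 74, 77, 37 → best response Avenue.
Driver B against Avenue: payoffs 85, 23, 49, 16 → best response Avenue.
Driver B against Bridge: payoffs 57, 65, 86, 82 → best response Tunnel.
Driver B against Tunnel: payoffs 89, 49, 17, 36 → best response Avenue.
Driver B against Backroad: payoffs 64, 83, 52, 55 → best response Bridge.
Mutual best responses: (Highway, Avenue); (Bridge, Tunnel); (Backroad, Bridge).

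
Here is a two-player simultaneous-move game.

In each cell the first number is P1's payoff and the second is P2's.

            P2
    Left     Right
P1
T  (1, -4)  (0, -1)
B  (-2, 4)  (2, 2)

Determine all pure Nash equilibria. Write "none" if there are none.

P1 against Left: payoffs 1, -2 → best response T.
P1 against Right: payoffs 0, 2 → best response B.
P2 against T: payoffs -4, -1 → best response Right.
P2 against B: payoffs 4, 2 → best response Left.
No profile is a mutual best response for all players.

none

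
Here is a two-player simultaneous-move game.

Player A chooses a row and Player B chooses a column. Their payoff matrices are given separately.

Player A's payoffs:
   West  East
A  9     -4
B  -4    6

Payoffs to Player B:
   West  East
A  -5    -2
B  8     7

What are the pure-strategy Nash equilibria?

Player A against West: payoffs 9, -4 → best response A.
Player A against East: payoffs -4, 6 → best response B.
Player B against A: payoffs -5, -2 → best response East.
Player B against B: payoffs 8, 7 → best response West.
No profile is a mutual best response for all players.

No pure-strategy Nash equilibrium.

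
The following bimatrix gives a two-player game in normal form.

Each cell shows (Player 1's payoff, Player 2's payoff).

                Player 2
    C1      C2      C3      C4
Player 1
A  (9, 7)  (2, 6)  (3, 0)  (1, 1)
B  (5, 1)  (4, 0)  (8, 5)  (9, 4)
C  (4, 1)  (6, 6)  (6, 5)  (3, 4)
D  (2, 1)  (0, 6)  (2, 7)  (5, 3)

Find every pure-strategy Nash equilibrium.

For each player, find the best response to each opponent profile; mutual best responses are the pure NE.
Player 1 against C1: payoffs 9, 5, 4, 2 → best response A.
Player 1 against C2: payoffs 2, 4, 6, 0 → best response C.
Player 1 against C3: payoffs 3, 8, 6, 2 → best response B.
Player 1 against C4: payoffs 1, 9, 3, 5 → best response B.
Player 2 against A: payoffs 7, 6, 0, 1 → best response C1.
Player 2 against B: payoffs 1, 0, 5, 4 → best response C3.
Player 2 against C: payoffs 1, 6, 5, 4 → best response C2.
Player 2 against D: payoffs 1, 6, 7, 3 → best response C3.
Mutual best responses: (A, C1); (B, C3); (C, C2).

Pure-strategy Nash equilibria: (A, C1), (B, C3), (C, C2)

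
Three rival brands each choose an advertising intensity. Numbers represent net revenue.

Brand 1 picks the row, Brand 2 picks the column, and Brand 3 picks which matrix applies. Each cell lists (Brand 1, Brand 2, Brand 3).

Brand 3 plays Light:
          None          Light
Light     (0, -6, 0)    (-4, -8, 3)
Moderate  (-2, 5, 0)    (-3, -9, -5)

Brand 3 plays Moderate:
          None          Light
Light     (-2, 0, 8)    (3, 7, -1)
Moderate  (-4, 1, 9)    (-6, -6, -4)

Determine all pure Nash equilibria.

This game has no pure Nash equilibrium.

For each player, find the best response to each opponent profile; mutual best responses are the pure NE.
Brand 1 against (None, Light): payoffs 0, -2 → best response Light.
Brand 1 against (None, Moderate): payoffs -2, -4 → best response Light.
Brand 1 against (Light, Light): payoffs -4, -3 → best response Moderate.
Brand 1 against (Light, Moderate): payoffs 3, -6 → best response Light.
Brand 2 against (Light, Light): payoffs -6, -8 → best response None.
Brand 2 against (Light, Moderate): payoffs 0, 7 → best response Light.
Brand 2 against (Moderate, Light): payoffs 5, -9 → best response None.
Brand 2 against (Moderate, Moderate): payoffs 1, -6 → best response None.
Brand 3 against (Light, None): payoffs 0, 8 → best response Moderate.
Brand 3 against (Light, Light): payoffs 3, -1 → best response Light.
Brand 3 against (Moderate, None): payoffs 0, 9 → best response Moderate.
Brand 3 against (Moderate, Light): payoffs -5, -4 → best response Moderate.
No profile is a mutual best response for all players.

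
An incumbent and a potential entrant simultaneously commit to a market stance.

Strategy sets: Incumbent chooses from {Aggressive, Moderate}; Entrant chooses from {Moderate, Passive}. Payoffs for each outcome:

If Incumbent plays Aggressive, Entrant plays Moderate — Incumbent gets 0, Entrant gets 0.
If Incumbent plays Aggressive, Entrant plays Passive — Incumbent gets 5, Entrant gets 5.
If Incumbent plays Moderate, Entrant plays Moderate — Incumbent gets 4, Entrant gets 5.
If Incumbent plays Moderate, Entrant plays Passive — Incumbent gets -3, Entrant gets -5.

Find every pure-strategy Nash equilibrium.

Pure-strategy Nash equilibria: (Aggressive, Passive) and (Moderate, Moderate)

Incumbent against Moderate: payoffs 0, 4 → best response Moderate.
Incumbent against Passive: payoffs 5, -3 → best response Aggressive.
Entrant against Aggressive: payoffs 0, 5 → best response Passive.
Entrant against Moderate: payoffs 5, -5 → best response Moderate.
Mutual best responses: (Aggressive, Passive); (Moderate, Moderate).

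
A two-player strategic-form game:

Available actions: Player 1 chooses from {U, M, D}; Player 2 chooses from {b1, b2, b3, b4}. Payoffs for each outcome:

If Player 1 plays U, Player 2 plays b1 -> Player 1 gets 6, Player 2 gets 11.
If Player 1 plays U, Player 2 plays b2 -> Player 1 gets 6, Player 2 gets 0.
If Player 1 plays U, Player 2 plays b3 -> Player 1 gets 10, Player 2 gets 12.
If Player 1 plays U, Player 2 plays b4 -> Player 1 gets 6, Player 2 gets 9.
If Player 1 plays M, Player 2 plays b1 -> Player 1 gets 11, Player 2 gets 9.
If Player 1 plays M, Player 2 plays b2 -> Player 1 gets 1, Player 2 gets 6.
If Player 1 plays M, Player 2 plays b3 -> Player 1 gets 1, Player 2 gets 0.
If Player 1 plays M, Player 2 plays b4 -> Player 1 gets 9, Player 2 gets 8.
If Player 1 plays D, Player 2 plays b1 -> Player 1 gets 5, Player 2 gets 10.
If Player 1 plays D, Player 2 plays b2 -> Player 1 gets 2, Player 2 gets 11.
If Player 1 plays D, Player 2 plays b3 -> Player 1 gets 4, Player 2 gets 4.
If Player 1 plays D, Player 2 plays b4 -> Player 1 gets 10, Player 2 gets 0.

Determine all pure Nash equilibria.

Pure-strategy Nash equilibria: (U, b3); (M, b1)

Player 1 against b1: payoffs 6, 11, 5 → best response M.
Player 1 against b2: payoffs 6, 1, 2 → best response U.
Player 1 against b3: payoffs 10, 1, 4 → best response U.
Player 1 against b4: payoffs 6, 9, 10 → best response D.
Player 2 against U: payoffs 11, 0, 12, 9 → best response b3.
Player 2 against M: payoffs 9, 6, 0, 8 → best response b1.
Player 2 against D: payoffs 10, 11, 4, 0 → best response b2.
Mutual best responses: (U, b3); (M, b1).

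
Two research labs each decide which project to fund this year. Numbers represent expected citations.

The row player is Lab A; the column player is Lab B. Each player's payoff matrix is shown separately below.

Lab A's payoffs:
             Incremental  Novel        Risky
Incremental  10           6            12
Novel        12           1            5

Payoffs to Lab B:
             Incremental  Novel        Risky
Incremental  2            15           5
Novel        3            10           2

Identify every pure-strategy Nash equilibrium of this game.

(Incremental, Incremental): Lab A can switch to Novel (10 → 12). Not NE.
(Incremental, Novel): Lab A gets 6, best alternative 1; Lab B gets 15, best alternative 5. No profitable deviation — NE.
(Incremental, Risky): Lab B can switch to Novel (5 → 15). Not NE.
(Novel, Incremental): Lab B can switch to Novel (3 → 10). Not NE.
(Novel, Novel): Lab A can switch to Incremental (1 → 6). Not NE.
(Novel, Risky): Lab A can switch to Incremental (5 → 12). Not NE.

(Incremental, Novel)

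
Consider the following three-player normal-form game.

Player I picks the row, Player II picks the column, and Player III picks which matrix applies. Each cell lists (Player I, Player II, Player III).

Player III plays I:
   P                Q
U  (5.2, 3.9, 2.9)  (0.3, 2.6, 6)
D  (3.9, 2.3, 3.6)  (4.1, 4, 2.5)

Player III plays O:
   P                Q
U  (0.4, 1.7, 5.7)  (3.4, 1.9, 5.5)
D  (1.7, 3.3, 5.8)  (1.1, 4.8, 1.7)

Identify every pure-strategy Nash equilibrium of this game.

(U, P, I): Player III can switch to O (2.9 → 5.7). Not NE.
(U, P, O): Player I can switch to D (0.4 → 1.7). Not NE.
(U, Q, I): Player I can switch to D (0.3 → 4.1). Not NE.
(U, Q, O): Player III can switch to I (5.5 → 6). Not NE.
(D, P, I): Player I can switch to U (3.9 → 5.2). Not NE.
(D, P, O): Player II can switch to Q (3.3 → 4.8). Not NE.
(D, Q, I): Player I gets 4.1, best alternative 0.3; Player II gets 4, best alternative 2.3; Player III gets 2.5, best alternative 1.7. No profitable deviation — NE.
(The remaining 1 profile has a profitable deviation by the same check.)

The unique pure-strategy Nash equilibrium is (D, Q, I).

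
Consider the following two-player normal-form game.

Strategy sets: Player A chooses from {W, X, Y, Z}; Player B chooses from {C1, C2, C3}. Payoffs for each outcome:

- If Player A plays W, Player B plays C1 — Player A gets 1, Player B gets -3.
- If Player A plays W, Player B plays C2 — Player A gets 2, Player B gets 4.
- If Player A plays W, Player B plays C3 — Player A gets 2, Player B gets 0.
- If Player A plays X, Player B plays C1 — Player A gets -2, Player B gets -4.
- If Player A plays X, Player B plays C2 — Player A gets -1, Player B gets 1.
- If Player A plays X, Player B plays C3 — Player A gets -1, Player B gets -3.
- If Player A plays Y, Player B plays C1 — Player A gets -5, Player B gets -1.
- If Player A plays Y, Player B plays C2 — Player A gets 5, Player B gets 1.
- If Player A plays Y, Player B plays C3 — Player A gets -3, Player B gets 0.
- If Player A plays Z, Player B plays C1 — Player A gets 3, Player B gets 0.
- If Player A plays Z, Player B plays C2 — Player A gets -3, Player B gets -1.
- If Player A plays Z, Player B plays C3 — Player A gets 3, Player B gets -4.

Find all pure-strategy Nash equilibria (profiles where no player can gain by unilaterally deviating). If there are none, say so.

Player A against C1: payoffs 1, -2, -5, 3 → best response Z.
Player A against C2: payoffs 2, -1, 5, -3 → best response Y.
Player A against C3: payoffs 2, -1, -3, 3 → best response Z.
Player B against W: payoffs -3, 4, 0 → best response C2.
Player B against X: payoffs -4, 1, -3 → best response C2.
Player B against Y: payoffs -1, 1, 0 → best response C2.
Player B against Z: payoffs 0, -1, -4 → best response C1.
Mutual best responses: (Y, C2); (Z, C1).

Pure-strategy Nash equilibria: (Y, C2) and (Z, C1)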